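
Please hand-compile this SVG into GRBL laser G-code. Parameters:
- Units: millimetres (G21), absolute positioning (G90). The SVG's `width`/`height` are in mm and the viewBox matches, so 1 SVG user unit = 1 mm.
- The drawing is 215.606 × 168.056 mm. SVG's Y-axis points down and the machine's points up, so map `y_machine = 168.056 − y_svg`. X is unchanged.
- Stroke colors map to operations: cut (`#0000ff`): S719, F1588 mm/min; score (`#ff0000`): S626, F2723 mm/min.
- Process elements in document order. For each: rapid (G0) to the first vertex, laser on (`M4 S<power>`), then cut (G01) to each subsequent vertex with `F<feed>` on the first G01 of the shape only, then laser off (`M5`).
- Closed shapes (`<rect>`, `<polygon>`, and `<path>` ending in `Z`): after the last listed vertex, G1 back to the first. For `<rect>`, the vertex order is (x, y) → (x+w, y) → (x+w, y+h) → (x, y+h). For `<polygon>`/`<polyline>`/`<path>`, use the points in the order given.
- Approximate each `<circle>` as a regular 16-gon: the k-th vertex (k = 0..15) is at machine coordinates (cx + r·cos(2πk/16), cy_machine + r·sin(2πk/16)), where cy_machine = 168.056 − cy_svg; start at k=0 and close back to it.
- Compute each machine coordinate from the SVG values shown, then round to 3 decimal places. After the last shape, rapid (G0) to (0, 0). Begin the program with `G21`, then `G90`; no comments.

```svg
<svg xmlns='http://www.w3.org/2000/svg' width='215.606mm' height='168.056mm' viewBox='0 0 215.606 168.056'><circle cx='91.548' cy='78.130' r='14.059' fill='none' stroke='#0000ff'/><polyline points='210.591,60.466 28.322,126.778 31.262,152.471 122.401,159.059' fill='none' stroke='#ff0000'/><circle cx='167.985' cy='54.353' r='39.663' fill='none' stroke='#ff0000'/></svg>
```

1 u = 1 mm; y_m = 168.056 − y.

[1] `<circle>` circle, #0000ff→cut S719 F1588: (105.607,89.926) → (104.537,95.306) → (101.489,99.867) → (96.928,102.915) → (91.548,103.985) → (86.168,102.915) → (81.607,99.867) → (78.559,95.306) → (77.489,89.926) → (78.559,84.546) → (81.607,79.985) → (86.168,76.937) → (91.548,75.867) → (96.928,76.937) → (101.489,79.985) → (104.537,84.546) → (105.607,89.926) (closed)

[2] `<polyline>` open polyline, #ff0000→score S626 F2723: (210.591,107.590) → (28.322,41.278) → (31.262,15.585) → (122.401,8.997)

[3] `<circle>` circle, #ff0000→score S626 F2723: (207.648,113.703) → (204.629,128.881) → (196.031,141.749) → (183.163,150.347) → (167.985,153.366) → (152.807,150.347) → (139.939,141.749) → (131.341,128.881) → (128.322,113.703) → (131.341,98.525) → (139.939,85.657) → (152.807,77.059) → (167.985,74.040) → (183.163,77.059) → (196.031,85.657) → (204.629,98.525) → (207.648,113.703) (closed)

G21
G90
G0 X105.607 Y89.926
M4 S719
G01 X104.537 Y95.306 F1588
G01 X101.489 Y99.867
G01 X96.928 Y102.915
G01 X91.548 Y103.985
G01 X86.168 Y102.915
G01 X81.607 Y99.867
G01 X78.559 Y95.306
G01 X77.489 Y89.926
G01 X78.559 Y84.546
G01 X81.607 Y79.985
G01 X86.168 Y76.937
G01 X91.548 Y75.867
G01 X96.928 Y76.937
G01 X101.489 Y79.985
G01 X104.537 Y84.546
G01 X105.607 Y89.926
M5
G0 X210.591 Y107.590
M4 S626
G01 X28.322 Y41.278 F2723
G01 X31.262 Y15.585
G01 X122.401 Y8.997
M5
G0 X207.648 Y113.703
M4 S626
G01 X204.629 Y128.881 F2723
G01 X196.031 Y141.749
G01 X183.163 Y150.347
G01 X167.985 Y153.366
G01 X152.807 Y150.347
G01 X139.939 Y141.749
G01 X131.341 Y128.881
G01 X128.322 Y113.703
G01 X131.341 Y98.525
G01 X139.939 Y85.657
G01 X152.807 Y77.059
G01 X167.985 Y74.040
G01 X183.163 Y77.059
G01 X196.031 Y85.657
G01 X204.629 Y98.525
G01 X207.648 Y113.703
M5
G0 X0.000 Y0.000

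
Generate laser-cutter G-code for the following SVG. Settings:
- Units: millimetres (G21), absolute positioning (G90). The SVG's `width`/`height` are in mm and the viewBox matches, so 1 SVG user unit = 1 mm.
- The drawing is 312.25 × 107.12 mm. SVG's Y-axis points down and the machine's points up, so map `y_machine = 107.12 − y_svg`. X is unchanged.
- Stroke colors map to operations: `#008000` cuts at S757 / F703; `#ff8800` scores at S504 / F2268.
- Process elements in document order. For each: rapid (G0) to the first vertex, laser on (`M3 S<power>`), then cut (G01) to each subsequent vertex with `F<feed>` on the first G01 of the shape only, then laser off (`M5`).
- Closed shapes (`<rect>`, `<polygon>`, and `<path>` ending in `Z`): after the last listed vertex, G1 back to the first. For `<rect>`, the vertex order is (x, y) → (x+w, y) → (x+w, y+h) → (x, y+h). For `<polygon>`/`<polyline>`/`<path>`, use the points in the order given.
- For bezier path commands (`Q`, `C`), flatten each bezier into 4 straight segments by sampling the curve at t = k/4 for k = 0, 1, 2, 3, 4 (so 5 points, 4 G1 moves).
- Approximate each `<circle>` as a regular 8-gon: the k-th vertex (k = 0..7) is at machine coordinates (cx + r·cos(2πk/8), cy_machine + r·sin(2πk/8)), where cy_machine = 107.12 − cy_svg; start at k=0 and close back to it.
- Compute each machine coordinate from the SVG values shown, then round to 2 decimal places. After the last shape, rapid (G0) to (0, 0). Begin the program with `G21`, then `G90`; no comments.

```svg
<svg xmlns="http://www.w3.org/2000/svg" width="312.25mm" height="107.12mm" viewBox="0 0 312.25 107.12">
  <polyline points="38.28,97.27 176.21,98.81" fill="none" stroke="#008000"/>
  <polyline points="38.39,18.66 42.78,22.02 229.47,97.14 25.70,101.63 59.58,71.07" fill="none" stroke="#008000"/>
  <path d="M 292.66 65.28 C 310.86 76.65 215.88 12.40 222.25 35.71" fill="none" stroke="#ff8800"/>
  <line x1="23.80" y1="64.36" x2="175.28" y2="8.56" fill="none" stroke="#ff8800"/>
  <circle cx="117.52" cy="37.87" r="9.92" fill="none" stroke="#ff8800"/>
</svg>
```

G21
G90
G0 X38.28 Y9.85
M3 S757
G01 X176.21 Y8.31 F703
M5
G0 X38.39 Y88.46
M3 S757
G01 X42.78 Y85.10 F703
G01 X229.47 Y9.98
G01 X25.70 Y5.49
G01 X59.58 Y36.05
M5
G0 X292.66 Y41.84
M3 S504
G01 X288.44 Y44.94 F2268
G01 X261.89 Y61.10
G01 X233.12 Y75.02
G01 X222.25 Y71.41
M5
G0 X23.80 Y42.76
M3 S504
G01 X175.28 Y98.56 F2268
M5
G0 X127.44 Y69.25
M3 S504
G01 X124.53 Y76.26 F2268
G01 X117.52 Y79.17
G01 X110.51 Y76.26
G01 X107.60 Y69.25
G01 X110.51 Y62.24
G01 X117.52 Y59.33
G01 X124.53 Y62.24
G01 X127.44 Y69.25
M5
G0 X0.00 Y0.00

Since the viewBox matches the mm dimensions, user units are millimetres directly. The only transform is the Y-flip y_m = 107.12 − y_svg.

Shape 1 is a line segment drawn with `<polyline>`. Its stroke #008000 means cut at S757, F703. After flipping Y the toolpath is (38.28,9.85) → (176.21,8.31).

Shape 2 is a open polyline drawn with `<polyline>`. Its stroke #008000 means cut at S757, F703. After flipping Y the toolpath is (38.39,88.46) → (42.78,85.10) → (229.47,9.98) → (25.70,5.49) → (59.58,36.05).

Shape 3 is a cubic bezier drawn with `<path>`. Its stroke #ff8800 means score at S504, F2268. After flipping Y the toolpath is (292.66,41.84) → (288.44,44.94) → (261.89,61.10) → (233.12,75.02) → (222.25,71.41).

Shape 4 is a line segment drawn with `<line>`. Its stroke #ff8800 means score at S504, F2268. After flipping Y the toolpath is (23.80,42.76) → (175.28,98.56).

Shape 5 is a circle drawn with `<circle>`. Its stroke #ff8800 means score at S504, F2268. After flipping Y the toolpath is (127.44,69.25) → (124.53,76.26) → (117.52,79.17) → (110.51,76.26) → (107.60,69.25) → (110.51,62.24) → (117.52,59.33) → (124.53,62.24) → (127.44,69.25), returning to the start.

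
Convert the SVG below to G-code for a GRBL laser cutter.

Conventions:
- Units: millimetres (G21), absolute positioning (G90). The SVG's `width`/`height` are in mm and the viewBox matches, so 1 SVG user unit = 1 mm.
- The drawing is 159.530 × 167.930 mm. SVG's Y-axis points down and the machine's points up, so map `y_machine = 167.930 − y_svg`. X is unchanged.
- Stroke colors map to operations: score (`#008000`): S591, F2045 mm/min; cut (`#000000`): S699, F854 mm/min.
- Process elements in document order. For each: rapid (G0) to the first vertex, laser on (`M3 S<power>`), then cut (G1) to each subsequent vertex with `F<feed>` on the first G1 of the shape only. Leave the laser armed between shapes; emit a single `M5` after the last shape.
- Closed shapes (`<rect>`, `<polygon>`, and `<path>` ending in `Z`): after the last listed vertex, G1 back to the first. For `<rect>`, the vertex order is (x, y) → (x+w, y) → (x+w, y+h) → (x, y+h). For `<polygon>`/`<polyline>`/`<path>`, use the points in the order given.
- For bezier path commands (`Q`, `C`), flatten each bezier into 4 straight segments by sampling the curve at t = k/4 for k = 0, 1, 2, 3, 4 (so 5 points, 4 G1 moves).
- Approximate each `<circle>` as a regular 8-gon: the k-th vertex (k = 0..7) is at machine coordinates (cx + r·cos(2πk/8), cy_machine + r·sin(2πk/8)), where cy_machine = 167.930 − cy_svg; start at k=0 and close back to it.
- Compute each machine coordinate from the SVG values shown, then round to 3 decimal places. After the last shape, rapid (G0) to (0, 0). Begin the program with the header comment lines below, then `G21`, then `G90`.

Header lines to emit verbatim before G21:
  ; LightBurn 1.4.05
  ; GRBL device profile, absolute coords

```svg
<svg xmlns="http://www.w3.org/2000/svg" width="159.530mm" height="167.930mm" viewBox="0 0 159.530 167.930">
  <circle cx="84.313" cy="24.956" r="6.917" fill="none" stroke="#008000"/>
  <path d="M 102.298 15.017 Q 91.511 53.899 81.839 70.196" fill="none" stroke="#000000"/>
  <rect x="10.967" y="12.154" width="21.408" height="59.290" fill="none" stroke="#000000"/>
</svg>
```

; LightBurn 1.4.05
; GRBL device profile, absolute coords
G21
G90
G0 X91.230 Y142.974
M3 S591
G1 X89.204 Y147.865 F2045
G1 X84.313 Y149.891
G1 X79.422 Y147.865
G1 X77.396 Y142.974
G1 X79.422 Y138.083
G1 X84.313 Y136.057
G1 X89.204 Y138.083
G1 X91.230 Y142.974
G0 X102.298 Y152.913
M3 S699
G1 X96.974 Y134.884 F854
G1 X91.790 Y119.677
G1 X86.745 Y107.294
G1 X81.839 Y97.734
G0 X10.967 Y155.776
M3 S699
G1 X32.375 Y155.776 F854
G1 X32.375 Y96.486
G1 X10.967 Y96.486
G1 X10.967 Y155.776
M5
G0 X0.000 Y0.000

viewBox `0 0 159.530 167.930` with mm width/height → 1 unit = 1 mm. Flip: y_m = 167.930 − y_svg.

**Shape 1** — `<circle>` circle, stroke `#008000` → score (S591, F2045). Machine vertices: (91.230,142.974) → (89.204,147.865) → (84.313,149.891) → (79.422,147.865) → (77.396,142.974) → (79.422,138.083) → (84.313,136.057) → (89.204,138.083) → (91.230,142.974). Closed: final G1 returns to the first vertex.

**Shape 2** — `<path>` quadratic bezier, stroke `#000000` → cut (S699, F854). Control points (SVG): P0=(102.298,15.017), P1=(91.511,53.899), P2=(81.839,70.196); sampled at t=k/4. Machine vertices: (102.298,152.913) → (96.974,134.884) → (91.790,119.677) → (86.745,107.294) → (81.839,97.734). Open path.

**Shape 3** — `<rect>` rectangle, stroke `#000000` → cut (S699, F854). Machine vertices: (10.967,155.776) → (32.375,155.776) → (32.375,96.486) → (10.967,96.486) → (10.967,155.776). Closed: final G1 returns to the first vertex.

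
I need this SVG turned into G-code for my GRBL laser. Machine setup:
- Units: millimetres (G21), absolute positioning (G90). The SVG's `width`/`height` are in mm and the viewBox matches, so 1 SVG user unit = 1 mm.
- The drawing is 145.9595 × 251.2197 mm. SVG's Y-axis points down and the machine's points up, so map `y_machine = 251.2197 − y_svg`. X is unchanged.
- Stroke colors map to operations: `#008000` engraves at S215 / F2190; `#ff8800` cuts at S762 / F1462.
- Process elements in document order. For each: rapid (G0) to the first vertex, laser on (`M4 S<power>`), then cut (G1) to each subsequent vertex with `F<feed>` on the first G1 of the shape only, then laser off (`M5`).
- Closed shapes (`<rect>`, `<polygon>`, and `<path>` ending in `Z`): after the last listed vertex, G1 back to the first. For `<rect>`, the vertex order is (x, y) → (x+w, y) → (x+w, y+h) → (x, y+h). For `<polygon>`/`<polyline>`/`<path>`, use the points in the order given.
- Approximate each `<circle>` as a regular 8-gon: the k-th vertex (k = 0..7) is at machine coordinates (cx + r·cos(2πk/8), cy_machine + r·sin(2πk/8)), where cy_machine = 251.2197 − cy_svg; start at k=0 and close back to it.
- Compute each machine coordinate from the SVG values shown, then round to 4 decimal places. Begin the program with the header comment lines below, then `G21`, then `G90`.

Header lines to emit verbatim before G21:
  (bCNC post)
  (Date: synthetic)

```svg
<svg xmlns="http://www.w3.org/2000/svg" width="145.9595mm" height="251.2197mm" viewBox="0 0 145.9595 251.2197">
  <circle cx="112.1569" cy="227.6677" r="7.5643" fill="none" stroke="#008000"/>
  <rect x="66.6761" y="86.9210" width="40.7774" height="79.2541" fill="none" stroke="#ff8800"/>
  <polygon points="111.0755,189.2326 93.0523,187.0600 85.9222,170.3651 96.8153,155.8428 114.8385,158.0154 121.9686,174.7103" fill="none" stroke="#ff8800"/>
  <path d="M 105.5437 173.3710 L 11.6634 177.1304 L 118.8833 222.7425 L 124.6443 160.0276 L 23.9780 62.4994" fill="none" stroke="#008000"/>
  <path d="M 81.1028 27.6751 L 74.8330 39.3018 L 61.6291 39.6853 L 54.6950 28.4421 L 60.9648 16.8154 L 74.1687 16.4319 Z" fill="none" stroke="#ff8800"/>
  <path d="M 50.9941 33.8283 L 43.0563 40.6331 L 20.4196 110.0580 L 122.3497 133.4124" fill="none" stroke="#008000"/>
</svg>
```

(bCNC post)
(Date: synthetic)
G21
G90
G0 X119.7212 Y23.5520
M4 S215
G1 X117.5057 Y28.9008 F2190
G1 X112.1569 Y31.1163
G1 X106.8081 Y28.9008
G1 X104.5926 Y23.5520
G1 X106.8081 Y18.2032
G1 X112.1569 Y15.9877
G1 X117.5057 Y18.2032
G1 X119.7212 Y23.5520
M5
G0 X66.6761 Y164.2987
M4 S762
G1 X107.4535 Y164.2987 F1462
G1 X107.4535 Y85.0446
G1 X66.6761 Y85.0446
G1 X66.6761 Y164.2987
M5
G0 X111.0755 Y61.9871
M4 S762
G1 X93.0523 Y64.1597 F1462
G1 X85.9222 Y80.8546
G1 X96.8153 Y95.3769
G1 X114.8385 Y93.2043
G1 X121.9686 Y76.5094
G1 X111.0755 Y61.9871
M5
G0 X105.5437 Y77.8487
M4 S215
G1 X11.6634 Y74.0893 F2190
G1 X118.8833 Y28.4772
G1 X124.6443 Y91.1921
G1 X23.9780 Y188.7203
M5
G0 X81.1028 Y223.5446
M4 S762
G1 X74.8330 Y211.9179 F1462
G1 X61.6291 Y211.5344
G1 X54.6950 Y222.7776
G1 X60.9648 Y234.4043
G1 X74.1687 Y234.7878
G1 X81.1028 Y223.5446
M5
G0 X50.9941 Y217.3914
M4 S215
G1 X43.0563 Y210.5866 F2190
G1 X20.4196 Y141.1617
G1 X122.3497 Y117.8073
M5

Since the viewBox matches the mm dimensions, user units are millimetres directly. The only transform is the Y-flip y_m = 251.2197 − y_svg.

Shape 1 is a circle drawn with `<circle>`. Its stroke #008000 means engrave at S215, F2190. After flipping Y the toolpath is (119.7212,23.5520) → (117.5057,28.9008) → (112.1569,31.1163) → (106.8081,28.9008) → (104.5926,23.5520) → (106.8081,18.2032) → (112.1569,15.9877) → (117.5057,18.2032) → (119.7212,23.5520), returning to the start.

Shape 2 is a rectangle drawn with `<rect>`. Its stroke #ff8800 means cut at S762, F1462. After flipping Y the toolpath is (66.6761,164.2987) → (107.4535,164.2987) → (107.4535,85.0446) → (66.6761,85.0446) → (66.6761,164.2987), returning to the start.

Shape 3 is a regular polygon drawn with `<polygon>`. Its stroke #ff8800 means cut at S762, F1462. After flipping Y the toolpath is (111.0755,61.9871) → (93.0523,64.1597) → (85.9222,80.8546) → (96.8153,95.3769) → (114.8385,93.2043) → (121.9686,76.5094) → (111.0755,61.9871), returning to the start.

Shape 4 is a open polyline drawn with `<path>`. Its stroke #008000 means engrave at S215, F2190. After flipping Y the toolpath is (105.5437,77.8487) → (11.6634,74.0893) → (118.8833,28.4772) → (124.6443,91.1921) → (23.9780,188.7203).

Shape 5 is a regular polygon drawn with `<path>`. Its stroke #ff8800 means cut at S762, F1462. After flipping Y the toolpath is (81.1028,223.5446) → (74.8330,211.9179) → (61.6291,211.5344) → (54.6950,222.7776) → (60.9648,234.4043) → (74.1687,234.7878) → (81.1028,223.5446), returning to the start.

Shape 6 is a open polyline drawn with `<path>`. Its stroke #008000 means engrave at S215, F2190. After flipping Y the toolpath is (50.9941,217.3914) → (43.0563,210.5866) → (20.4196,141.1617) → (122.3497,117.8073).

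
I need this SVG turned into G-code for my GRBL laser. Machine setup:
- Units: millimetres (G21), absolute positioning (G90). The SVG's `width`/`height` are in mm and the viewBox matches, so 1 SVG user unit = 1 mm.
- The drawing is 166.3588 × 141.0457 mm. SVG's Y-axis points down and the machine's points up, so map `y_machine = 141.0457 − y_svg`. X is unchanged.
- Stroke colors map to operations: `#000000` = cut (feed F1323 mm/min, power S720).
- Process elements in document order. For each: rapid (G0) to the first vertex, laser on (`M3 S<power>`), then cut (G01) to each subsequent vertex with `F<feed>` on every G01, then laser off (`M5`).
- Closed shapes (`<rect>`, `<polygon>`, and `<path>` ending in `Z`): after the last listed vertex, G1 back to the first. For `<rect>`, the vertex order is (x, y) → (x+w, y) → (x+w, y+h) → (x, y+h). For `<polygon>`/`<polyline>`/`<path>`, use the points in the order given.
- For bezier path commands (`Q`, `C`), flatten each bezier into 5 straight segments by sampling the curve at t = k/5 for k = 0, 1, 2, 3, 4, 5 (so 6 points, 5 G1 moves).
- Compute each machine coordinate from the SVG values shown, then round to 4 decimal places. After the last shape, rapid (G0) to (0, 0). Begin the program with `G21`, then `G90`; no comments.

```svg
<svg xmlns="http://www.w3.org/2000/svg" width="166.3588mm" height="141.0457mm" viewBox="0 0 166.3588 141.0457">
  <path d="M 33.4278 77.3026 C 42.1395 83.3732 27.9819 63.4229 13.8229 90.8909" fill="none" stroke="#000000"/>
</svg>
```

1 u = 1 mm; y_m = 141.0457 − y.

[1] `<path>` cubic bezier, #000000→cut S720 F1323: (33.4278,63.7431) → (36.0934,62.6357) → (34.3681,64.2483) → (29.3495,65.0557) → (22.1352,61.5329) → (13.8229,50.1548)

G21
G90
G0 X33.4278 Y63.7431
M3 S720
G01 X36.0934 Y62.6357 F1323
G01 X34.3681 Y64.2483 F1323
G01 X29.3495 Y65.0557 F1323
G01 X22.1352 Y61.5329 F1323
G01 X13.8229 Y50.1548 F1323
M5
G0 X0.0000 Y0.0000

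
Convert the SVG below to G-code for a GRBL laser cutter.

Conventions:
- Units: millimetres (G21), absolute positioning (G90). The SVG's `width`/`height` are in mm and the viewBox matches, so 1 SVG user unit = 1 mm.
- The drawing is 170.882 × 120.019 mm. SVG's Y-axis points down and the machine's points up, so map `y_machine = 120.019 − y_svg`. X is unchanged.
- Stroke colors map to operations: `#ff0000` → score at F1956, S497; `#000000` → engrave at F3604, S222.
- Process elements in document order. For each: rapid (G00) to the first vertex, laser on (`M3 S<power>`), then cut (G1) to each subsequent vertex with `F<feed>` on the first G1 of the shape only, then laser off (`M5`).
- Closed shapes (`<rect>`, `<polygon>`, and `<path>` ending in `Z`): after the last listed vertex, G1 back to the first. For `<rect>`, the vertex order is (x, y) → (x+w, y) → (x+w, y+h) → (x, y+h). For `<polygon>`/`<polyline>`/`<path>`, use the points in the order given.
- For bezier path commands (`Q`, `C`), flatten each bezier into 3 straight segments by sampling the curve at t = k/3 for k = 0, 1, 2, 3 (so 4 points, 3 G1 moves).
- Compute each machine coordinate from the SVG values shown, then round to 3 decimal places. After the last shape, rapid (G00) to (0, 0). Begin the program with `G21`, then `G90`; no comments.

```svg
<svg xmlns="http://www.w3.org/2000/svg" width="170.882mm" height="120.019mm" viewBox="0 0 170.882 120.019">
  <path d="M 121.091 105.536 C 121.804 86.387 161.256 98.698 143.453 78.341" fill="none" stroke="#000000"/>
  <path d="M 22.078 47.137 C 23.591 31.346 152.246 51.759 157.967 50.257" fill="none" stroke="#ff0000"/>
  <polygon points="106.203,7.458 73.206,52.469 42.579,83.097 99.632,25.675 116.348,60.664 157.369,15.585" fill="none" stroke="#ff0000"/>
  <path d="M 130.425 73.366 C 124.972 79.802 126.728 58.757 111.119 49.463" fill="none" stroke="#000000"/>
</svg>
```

viewBox `0 0 170.882 120.019` with mm width/height → 1 unit = 1 mm. Flip: y_m = 120.019 − y_svg.

**Shape 1** — `<path>` cubic bezier, stroke `#000000` → engrave (S222, F3604). Control points (SVG): P0=(121.091,105.536), P1=(121.804,86.387), P2=(161.256,98.698), P3=(143.453,78.341); sampled at t=k/3. Machine vertices: (121.091,14.483) → (131.162,25.520) → (145.726,29.835) → (143.453,41.678). Open path.

**Shape 2** — `<path>` cubic bezier, stroke `#ff0000` → score (S497, F1956). Control points (SVG): P0=(22.078,47.137), P1=(23.591,31.346), P2=(152.246,51.759), P3=(157.967,50.257); sampled at t=k/3. Machine vertices: (22.078,72.882) → (56.710,78.758) → (120.530,73.412) → (157.967,69.762). Open path.

**Shape 3** — `<polygon>` closed polygon, stroke `#ff0000` → score (S497, F1956). Machine vertices: (106.203,112.561) → (73.206,67.550) → (42.579,36.922) → (99.632,94.344) → (116.348,59.355) → (157.369,104.434) → (106.203,112.561). Closed: final G1 returns to the first vertex.

**Shape 4** — `<path>` cubic bezier, stroke `#000000` → engrave (S222, F3604). Control points (SVG): P0=(130.425,73.366), P1=(124.972,79.802), P2=(126.728,58.757), P3=(111.119,49.463); sampled at t=k/3. Machine vertices: (130.425,46.653) → (126.465,47.924) → (121.850,58.798) → (111.119,70.556). Open path.

G21
G90
G00 X121.091 Y14.483
M3 S222
G1 X131.162 Y25.520 F3604
G1 X145.726 Y29.835
G1 X143.453 Y41.678
M5
G00 X22.078 Y72.882
M3 S497
G1 X56.710 Y78.758 F1956
G1 X120.530 Y73.412
G1 X157.967 Y69.762
M5
G00 X106.203 Y112.561
M3 S497
G1 X73.206 Y67.550 F1956
G1 X42.579 Y36.922
G1 X99.632 Y94.344
G1 X116.348 Y59.355
G1 X157.369 Y104.434
G1 X106.203 Y112.561
M5
G00 X130.425 Y46.653
M3 S222
G1 X126.465 Y47.924 F3604
G1 X121.850 Y58.798
G1 X111.119 Y70.556
M5
G00 X0.000 Y0.000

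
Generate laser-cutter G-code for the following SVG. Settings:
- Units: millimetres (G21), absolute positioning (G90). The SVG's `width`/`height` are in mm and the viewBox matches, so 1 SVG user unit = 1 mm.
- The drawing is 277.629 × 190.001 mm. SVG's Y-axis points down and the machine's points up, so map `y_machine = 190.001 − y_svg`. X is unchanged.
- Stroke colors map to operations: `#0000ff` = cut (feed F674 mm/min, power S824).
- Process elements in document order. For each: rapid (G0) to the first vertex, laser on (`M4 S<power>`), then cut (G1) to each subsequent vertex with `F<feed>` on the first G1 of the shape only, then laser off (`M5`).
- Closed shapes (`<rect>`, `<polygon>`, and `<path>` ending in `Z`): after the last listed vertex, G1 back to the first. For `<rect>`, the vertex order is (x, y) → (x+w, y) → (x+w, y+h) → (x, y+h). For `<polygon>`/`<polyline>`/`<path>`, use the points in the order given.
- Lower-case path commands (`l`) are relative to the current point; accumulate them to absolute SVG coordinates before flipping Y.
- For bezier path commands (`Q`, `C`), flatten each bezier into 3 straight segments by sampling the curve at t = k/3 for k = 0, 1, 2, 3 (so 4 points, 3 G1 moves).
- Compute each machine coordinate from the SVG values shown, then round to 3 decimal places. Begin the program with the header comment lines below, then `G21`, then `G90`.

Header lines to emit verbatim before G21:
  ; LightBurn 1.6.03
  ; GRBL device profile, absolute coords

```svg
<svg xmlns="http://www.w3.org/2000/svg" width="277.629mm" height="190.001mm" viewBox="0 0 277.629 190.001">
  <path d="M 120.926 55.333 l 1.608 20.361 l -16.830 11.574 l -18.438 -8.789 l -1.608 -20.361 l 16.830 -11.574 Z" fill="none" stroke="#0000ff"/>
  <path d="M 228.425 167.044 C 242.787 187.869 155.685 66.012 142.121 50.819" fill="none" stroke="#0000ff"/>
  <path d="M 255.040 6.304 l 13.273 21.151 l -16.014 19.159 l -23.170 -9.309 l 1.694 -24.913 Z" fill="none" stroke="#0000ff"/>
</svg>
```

viewBox `0 0 277.629 190.001` with mm width/height → 1 unit = 1 mm. Flip: y_m = 190.001 − y_svg.

**Shape 1** — `<path>` regular polygon, stroke `#0000ff` → cut (S824, F674). Machine vertices: (120.926,134.668) → (122.534,114.307) → (105.704,102.733) → (87.266,111.522) → (85.658,131.883) → (102.488,143.457) → (120.926,134.668). Closed: final G1 returns to the first vertex.

**Shape 2** — `<path>` cubic bezier, stroke `#0000ff` → cut (S824, F674). Control points (SVG): P0=(228.425,167.044), P1=(242.787,187.869), P2=(155.685,66.012), P3=(142.121,50.819); sampled at t=k/3. Machine vertices: (228.425,22.957) → (215.447,40.458) → (173.716,97.669) → (142.121,139.182). Open path.

**Shape 3** — `<path>` regular polygon, stroke `#0000ff` → cut (S824, F674). Machine vertices: (255.040,183.697) → (268.313,162.546) → (252.299,143.387) → (229.129,152.696) → (230.823,177.609) → (255.040,183.697). Closed: final G1 returns to the first vertex.

; LightBurn 1.6.03
; GRBL device profile, absolute coords
G21
G90
G0 X120.926 Y134.668
M4 S824
G1 X122.534 Y114.307 F674
G1 X105.704 Y102.733
G1 X87.266 Y111.522
G1 X85.658 Y131.883
G1 X102.488 Y143.457
G1 X120.926 Y134.668
M5
G0 X228.425 Y22.957
M4 S824
G1 X215.447 Y40.458 F674
G1 X173.716 Y97.669
G1 X142.121 Y139.182
M5
G0 X255.040 Y183.697
M4 S824
G1 X268.313 Y162.546 F674
G1 X252.299 Y143.387
G1 X229.129 Y152.696
G1 X230.823 Y177.609
G1 X255.040 Y183.697
M5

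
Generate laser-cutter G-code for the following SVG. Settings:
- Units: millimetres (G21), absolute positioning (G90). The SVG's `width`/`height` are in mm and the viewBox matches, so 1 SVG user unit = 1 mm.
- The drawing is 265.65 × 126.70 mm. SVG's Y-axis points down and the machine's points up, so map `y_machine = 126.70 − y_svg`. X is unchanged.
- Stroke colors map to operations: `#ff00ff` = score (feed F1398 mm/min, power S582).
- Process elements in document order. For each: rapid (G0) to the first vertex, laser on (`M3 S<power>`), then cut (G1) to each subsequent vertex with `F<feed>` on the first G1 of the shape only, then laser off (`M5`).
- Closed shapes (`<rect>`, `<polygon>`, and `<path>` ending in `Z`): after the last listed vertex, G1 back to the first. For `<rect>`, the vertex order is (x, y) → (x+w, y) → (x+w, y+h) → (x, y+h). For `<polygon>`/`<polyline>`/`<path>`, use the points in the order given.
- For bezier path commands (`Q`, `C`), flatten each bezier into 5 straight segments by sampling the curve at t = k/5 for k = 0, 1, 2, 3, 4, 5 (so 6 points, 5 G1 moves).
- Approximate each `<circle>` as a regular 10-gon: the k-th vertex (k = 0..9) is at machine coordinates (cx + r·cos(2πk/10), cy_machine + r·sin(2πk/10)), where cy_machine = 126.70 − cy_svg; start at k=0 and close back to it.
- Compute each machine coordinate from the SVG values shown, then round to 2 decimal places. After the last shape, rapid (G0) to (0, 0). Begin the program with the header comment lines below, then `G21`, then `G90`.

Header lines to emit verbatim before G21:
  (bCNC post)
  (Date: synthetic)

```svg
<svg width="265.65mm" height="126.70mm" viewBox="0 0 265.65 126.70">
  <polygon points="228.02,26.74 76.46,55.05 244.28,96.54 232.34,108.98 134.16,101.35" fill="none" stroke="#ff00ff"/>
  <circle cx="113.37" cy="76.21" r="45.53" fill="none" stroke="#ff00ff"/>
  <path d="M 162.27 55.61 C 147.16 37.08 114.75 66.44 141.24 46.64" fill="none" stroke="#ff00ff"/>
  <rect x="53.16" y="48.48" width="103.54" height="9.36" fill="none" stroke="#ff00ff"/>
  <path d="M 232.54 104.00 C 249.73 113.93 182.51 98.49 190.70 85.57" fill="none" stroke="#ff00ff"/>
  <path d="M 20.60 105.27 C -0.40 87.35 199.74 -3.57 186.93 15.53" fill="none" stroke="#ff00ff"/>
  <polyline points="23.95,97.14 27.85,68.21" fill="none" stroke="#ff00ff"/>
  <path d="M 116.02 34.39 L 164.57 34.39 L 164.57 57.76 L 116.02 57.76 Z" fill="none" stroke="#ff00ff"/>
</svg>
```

1 u = 1 mm; y_m = 126.70 − y.

[1] `<polygon>` closed polygon, #ff00ff→score S582 F1398: (228.02,99.96) → (76.46,71.65) → (244.28,30.16) → (232.34,17.72) → (134.16,25.35) → (228.02,99.96) (closed)

[2] `<circle>` circle, #ff00ff→score S582 F1398: (158.90,50.49) → (150.20,77.25) → (127.44,93.79) → (99.30,93.79) → (76.54,77.25) → (67.84,50.49) → (76.54,23.73) → (99.30,7.19) → (127.44,7.19) → (150.20,23.73) → (158.90,50.49) (closed)

[3] `<path>` cubic bezier, #ff00ff→score S582 F1398: (162.27,71.09) → (151.74,77.24) → (140.71,76.55) → (132.85,73.69) → (131.80,73.30) → (141.24,80.06)

[4] `<rect>` rectangle, #ff00ff→score S582 F1398: (53.16,78.22) → (156.70,78.22) → (156.70,68.86) → (53.16,68.86) → (53.16,78.22) (closed)

[5] `<path>` cubic bezier, #ff00ff→score S582 F1398: (232.54,22.70) → (234.00,19.56) → (222.88,21.18) → (206.84,26.20) → (193.56,33.30) → (190.70,41.13)

[6] `<path>` cubic bezier, #ff00ff→score S582 F1398: (20.60,21.43) → (31.06,39.48) → (73.77,66.26) → (127.87,92.99) → (172.53,110.89) → (186.93,111.17)

[7] `<polyline>` line segment, #ff00ff→score S582 F1398: (23.95,29.56) → (27.85,58.49)

[8] `<path>` rectangle, #ff00ff→score S582 F1398: (116.02,92.31) → (164.57,92.31) → (164.57,68.94) → (116.02,68.94) → (116.02,92.31) (closed)

(bCNC post)
(Date: synthetic)
G21
G90
G0 X228.02 Y99.96
M3 S582
G1 X76.46 Y71.65 F1398
G1 X244.28 Y30.16
G1 X232.34 Y17.72
G1 X134.16 Y25.35
G1 X228.02 Y99.96
M5
G0 X158.90 Y50.49
M3 S582
G1 X150.20 Y77.25 F1398
G1 X127.44 Y93.79
G1 X99.30 Y93.79
G1 X76.54 Y77.25
G1 X67.84 Y50.49
G1 X76.54 Y23.73
G1 X99.30 Y7.19
G1 X127.44 Y7.19
G1 X150.20 Y23.73
G1 X158.90 Y50.49
M5
G0 X162.27 Y71.09
M3 S582
G1 X151.74 Y77.24 F1398
G1 X140.71 Y76.55
G1 X132.85 Y73.69
G1 X131.80 Y73.30
G1 X141.24 Y80.06
M5
G0 X53.16 Y78.22
M3 S582
G1 X156.70 Y78.22 F1398
G1 X156.70 Y68.86
G1 X53.16 Y68.86
G1 X53.16 Y78.22
M5
G0 X232.54 Y22.70
M3 S582
G1 X234.00 Y19.56 F1398
G1 X222.88 Y21.18
G1 X206.84 Y26.20
G1 X193.56 Y33.30
G1 X190.70 Y41.13
M5
G0 X20.60 Y21.43
M3 S582
G1 X31.06 Y39.48 F1398
G1 X73.77 Y66.26
G1 X127.87 Y92.99
G1 X172.53 Y110.89
G1 X186.93 Y111.17
M5
G0 X23.95 Y29.56
M3 S582
G1 X27.85 Y58.49 F1398
M5
G0 X116.02 Y92.31
M3 S582
G1 X164.57 Y92.31 F1398
G1 X164.57 Y68.94
G1 X116.02 Y68.94
G1 X116.02 Y92.31
M5
G0 X0.00 Y0.00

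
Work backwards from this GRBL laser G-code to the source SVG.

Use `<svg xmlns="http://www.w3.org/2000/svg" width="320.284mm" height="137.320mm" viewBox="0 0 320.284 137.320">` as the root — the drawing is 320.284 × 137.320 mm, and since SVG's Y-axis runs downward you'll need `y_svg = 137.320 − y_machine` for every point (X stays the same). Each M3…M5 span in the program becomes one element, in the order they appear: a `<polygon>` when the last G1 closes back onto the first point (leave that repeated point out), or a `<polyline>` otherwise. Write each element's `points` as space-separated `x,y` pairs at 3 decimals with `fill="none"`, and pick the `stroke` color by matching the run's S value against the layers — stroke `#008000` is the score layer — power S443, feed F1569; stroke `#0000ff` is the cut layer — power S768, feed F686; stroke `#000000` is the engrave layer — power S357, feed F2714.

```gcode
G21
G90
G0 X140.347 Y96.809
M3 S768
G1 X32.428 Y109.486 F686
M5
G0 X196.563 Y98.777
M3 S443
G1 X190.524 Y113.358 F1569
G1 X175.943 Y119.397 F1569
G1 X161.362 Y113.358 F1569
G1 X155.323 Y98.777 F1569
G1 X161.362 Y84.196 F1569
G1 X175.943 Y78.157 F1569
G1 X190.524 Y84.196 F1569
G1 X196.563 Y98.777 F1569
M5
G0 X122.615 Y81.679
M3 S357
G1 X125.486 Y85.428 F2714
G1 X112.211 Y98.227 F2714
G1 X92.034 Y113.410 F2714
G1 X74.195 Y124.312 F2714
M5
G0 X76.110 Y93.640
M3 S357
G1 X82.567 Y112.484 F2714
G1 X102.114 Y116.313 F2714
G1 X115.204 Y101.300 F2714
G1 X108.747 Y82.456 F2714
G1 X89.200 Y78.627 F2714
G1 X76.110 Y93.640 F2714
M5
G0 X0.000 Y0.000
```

y_svg = 137.320 − y_m.

[1] S768→`#0000ff` (cut); open run; points: 140.347,40.511 32.428,27.834

[2] S443→`#008000` (score); closed run; points: 196.563,38.543 190.524,23.962 175.943,17.923 161.362,23.962 155.323,38.543 161.362,53.124 175.943,59.163 190.524,53.124

[3] S357→`#000000` (engrave); open run; points: 122.615,55.641 125.486,51.892 112.211,39.093 92.034,23.910 74.195,13.008

[4] S357→`#000000` (engrave); closed run; points: 76.110,43.680 82.567,24.836 102.114,21.007 115.204,36.020 108.747,54.864 89.200,58.693

<svg xmlns="http://www.w3.org/2000/svg" width="320.284mm" height="137.320mm" viewBox="0 0 320.284 137.320">
  <polyline points="140.347,40.511 32.428,27.834" fill="none" stroke="#0000ff"/>
  <polygon points="196.563,38.543 190.524,23.962 175.943,17.923 161.362,23.962 155.323,38.543 161.362,53.124 175.943,59.163 190.524,53.124" fill="none" stroke="#008000"/>
  <polyline points="122.615,55.641 125.486,51.892 112.211,39.093 92.034,23.910 74.195,13.008" fill="none" stroke="#000000"/>
  <polygon points="76.110,43.680 82.567,24.836 102.114,21.007 115.204,36.020 108.747,54.864 89.200,58.693" fill="none" stroke="#000000"/>
</svg>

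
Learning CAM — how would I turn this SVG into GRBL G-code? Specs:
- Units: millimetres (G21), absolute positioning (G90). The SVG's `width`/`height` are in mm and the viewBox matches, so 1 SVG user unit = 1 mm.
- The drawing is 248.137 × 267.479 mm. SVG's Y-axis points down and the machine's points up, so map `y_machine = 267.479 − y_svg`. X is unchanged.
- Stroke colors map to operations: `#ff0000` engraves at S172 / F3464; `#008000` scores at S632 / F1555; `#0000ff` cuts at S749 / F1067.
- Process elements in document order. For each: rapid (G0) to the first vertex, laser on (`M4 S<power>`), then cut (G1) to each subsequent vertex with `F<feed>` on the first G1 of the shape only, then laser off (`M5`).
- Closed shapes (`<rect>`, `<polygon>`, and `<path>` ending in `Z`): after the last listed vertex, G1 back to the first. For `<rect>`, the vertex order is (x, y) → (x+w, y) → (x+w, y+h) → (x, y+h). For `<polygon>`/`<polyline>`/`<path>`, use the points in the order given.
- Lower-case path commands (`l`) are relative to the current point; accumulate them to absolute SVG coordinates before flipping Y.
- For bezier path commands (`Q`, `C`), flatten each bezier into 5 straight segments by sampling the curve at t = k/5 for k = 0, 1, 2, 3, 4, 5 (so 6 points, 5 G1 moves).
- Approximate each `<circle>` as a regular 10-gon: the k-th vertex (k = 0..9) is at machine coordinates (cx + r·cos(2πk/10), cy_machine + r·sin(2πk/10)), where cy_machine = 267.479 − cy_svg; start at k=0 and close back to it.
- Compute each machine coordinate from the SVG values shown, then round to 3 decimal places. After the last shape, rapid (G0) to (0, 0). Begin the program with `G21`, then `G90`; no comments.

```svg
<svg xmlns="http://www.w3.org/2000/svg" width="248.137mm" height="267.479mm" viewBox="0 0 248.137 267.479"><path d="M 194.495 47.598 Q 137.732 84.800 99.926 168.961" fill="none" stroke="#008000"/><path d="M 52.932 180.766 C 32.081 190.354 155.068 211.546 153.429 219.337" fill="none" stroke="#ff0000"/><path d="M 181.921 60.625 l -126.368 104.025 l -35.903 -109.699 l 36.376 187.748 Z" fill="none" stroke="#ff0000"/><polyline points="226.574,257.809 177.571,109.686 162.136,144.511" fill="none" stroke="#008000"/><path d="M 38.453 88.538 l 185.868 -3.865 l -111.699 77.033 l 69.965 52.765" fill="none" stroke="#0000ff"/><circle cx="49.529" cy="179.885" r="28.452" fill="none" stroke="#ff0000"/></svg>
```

G21
G90
G0 X194.495 Y219.881
M4 S632
G1 X172.548 Y203.122 F1555
G1 X152.118 Y182.606
G1 X133.204 Y158.333
G1 X115.807 Y130.304
G1 X99.926 Y98.518
M5
G0 X52.932 Y86.713
M4 S172
G1 X55.534 Y79.768 F3464
G1 X79.771 Y71.238
G1 X112.757 Y62.323
G1 X141.605 Y54.225
G1 X153.429 Y48.142
M5
G0 X181.921 Y206.854
M4 S172
G1 X55.553 Y102.829 F3464
G1 X19.650 Y212.528
G1 X56.026 Y24.780
G1 X181.921 Y206.854
M5
G0 X226.574 Y9.670
M4 S632
G1 X177.571 Y157.793 F1555
G1 X162.136 Y122.968
M5
G0 X38.453 Y178.941
M4 S749
G1 X224.321 Y182.806 F1067
G1 X112.622 Y105.773
G1 X182.587 Y53.008
M5
G0 X77.981 Y87.594
M4 S172
G1 X72.547 Y104.318 F3464
G1 X58.321 Y114.653
G1 X40.737 Y114.653
G1 X26.511 Y104.318
G1 X21.077 Y87.594
G1 X26.511 Y70.870
G1 X40.737 Y60.535
G1 X58.321 Y60.535
G1 X72.547 Y70.870
G1 X77.981 Y87.594
M5
G0 X0.000 Y0.000

viewBox `0 0 248.137 267.479` with mm width/height → 1 unit = 1 mm. Flip: y_m = 267.479 − y_svg.

**Shape 1** — `<path>` quadratic bezier, stroke `#008000` → score (S632, F1555). Control points (SVG): P0=(194.495,47.598), P1=(137.732,84.800), P2=(99.926,168.961); sampled at t=k/5. Machine vertices: (194.495,219.881) → (172.548,203.122) → (152.118,182.606) → (133.204,158.333) → (115.807,130.304) → (99.926,98.518). Open path.

**Shape 2** — `<path>` cubic bezier, stroke `#ff0000` → engrave (S172, F3464). Control points (SVG): P0=(52.932,180.766), P1=(32.081,190.354), P2=(155.068,211.546), P3=(153.429,219.337); sampled at t=k/5. Machine vertices: (52.932,86.713) → (55.534,79.768) → (79.771,71.238) → (112.757,62.323) → (141.605,54.225) → (153.429,48.142). Open path.

**Shape 3** — `<path>` closed polygon, stroke `#ff0000` → engrave (S172, F3464). Machine vertices: (181.921,206.854) → (55.553,102.829) → (19.650,212.528) → (56.026,24.780) → (181.921,206.854). Closed: final G1 returns to the first vertex.

**Shape 4** — `<polyline>` open polyline, stroke `#008000` → score (S632, F1555). Machine vertices: (226.574,9.670) → (177.571,157.793) → (162.136,122.968). Open path.

**Shape 5** — `<path>` open polyline, stroke `#0000ff` → cut (S749, F1067). Machine vertices: (38.453,178.941) → (224.321,182.806) → (112.622,105.773) → (182.587,53.008). Open path.

**Shape 6** — `<circle>` circle, stroke `#ff0000` → engrave (S172, F3464). Machine vertices: (77.981,87.594) → (72.547,104.318) → (58.321,114.653) → (40.737,114.653) → (26.511,104.318) → (21.077,87.594) → (26.511,70.870) → (40.737,60.535) → (58.321,60.535) → (72.547,70.870) → (77.981,87.594). Closed: final G1 returns to the first vertex.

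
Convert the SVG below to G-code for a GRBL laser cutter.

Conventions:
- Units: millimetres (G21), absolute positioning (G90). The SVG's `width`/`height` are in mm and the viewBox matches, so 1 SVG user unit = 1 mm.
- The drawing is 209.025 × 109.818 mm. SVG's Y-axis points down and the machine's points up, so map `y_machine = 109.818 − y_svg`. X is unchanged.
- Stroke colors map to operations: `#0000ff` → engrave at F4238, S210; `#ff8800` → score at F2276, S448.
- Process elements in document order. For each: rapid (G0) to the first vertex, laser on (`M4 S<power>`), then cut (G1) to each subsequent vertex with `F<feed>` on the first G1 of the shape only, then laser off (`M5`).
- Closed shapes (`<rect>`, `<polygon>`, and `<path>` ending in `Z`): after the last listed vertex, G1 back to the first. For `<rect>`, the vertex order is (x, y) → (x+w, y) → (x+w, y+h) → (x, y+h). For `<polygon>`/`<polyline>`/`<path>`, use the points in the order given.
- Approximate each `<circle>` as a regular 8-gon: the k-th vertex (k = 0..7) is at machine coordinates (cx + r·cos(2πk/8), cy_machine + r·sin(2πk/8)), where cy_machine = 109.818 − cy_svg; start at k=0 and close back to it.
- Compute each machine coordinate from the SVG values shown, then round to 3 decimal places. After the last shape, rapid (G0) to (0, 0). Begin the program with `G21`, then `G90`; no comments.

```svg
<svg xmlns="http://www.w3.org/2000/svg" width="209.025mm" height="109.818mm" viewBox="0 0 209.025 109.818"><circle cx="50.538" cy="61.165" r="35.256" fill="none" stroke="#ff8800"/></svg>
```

G21
G90
G0 X85.794 Y48.653
M4 S448
G1 X75.468 Y73.583 F2276
G1 X50.538 Y83.909
G1 X25.608 Y73.583
G1 X15.282 Y48.653
G1 X25.608 Y23.723
G1 X50.538 Y13.397
G1 X75.468 Y23.723
G1 X85.794 Y48.653
M5
G0 X0.000 Y0.000

Since the viewBox matches the mm dimensions, user units are millimetres directly. The only transform is the Y-flip y_m = 109.818 − y_svg.

Shape 1 is a circle drawn with `<circle>`. Its stroke #ff8800 means score at S448, F2276. After flipping Y the toolpath is (85.794,48.653) → (75.468,73.583) → (50.538,83.909) → (25.608,73.583) → (15.282,48.653) → (25.608,23.723) → (50.538,13.397) → (75.468,23.723) → (85.794,48.653), returning to the start.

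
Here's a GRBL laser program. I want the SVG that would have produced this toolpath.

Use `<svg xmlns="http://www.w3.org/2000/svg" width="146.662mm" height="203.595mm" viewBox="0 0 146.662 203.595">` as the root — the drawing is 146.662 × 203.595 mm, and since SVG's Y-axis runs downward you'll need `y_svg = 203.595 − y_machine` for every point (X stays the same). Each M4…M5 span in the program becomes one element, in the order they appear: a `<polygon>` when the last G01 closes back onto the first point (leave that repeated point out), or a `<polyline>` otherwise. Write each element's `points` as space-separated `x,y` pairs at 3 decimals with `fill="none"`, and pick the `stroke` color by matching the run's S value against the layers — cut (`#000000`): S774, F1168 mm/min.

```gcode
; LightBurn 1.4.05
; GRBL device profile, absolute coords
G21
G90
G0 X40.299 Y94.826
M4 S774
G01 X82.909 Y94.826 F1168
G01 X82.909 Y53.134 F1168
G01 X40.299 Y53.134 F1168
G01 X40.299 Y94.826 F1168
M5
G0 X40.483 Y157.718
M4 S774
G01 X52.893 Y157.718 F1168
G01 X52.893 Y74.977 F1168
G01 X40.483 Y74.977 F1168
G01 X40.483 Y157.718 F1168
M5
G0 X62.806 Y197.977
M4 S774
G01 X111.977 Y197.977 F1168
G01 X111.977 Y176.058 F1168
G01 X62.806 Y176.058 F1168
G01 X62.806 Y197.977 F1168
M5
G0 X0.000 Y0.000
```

Machine Y-up, SVG Y-down with viewBox height 203.595, so y_svg = 203.595 − y_machine; X carries over. Every run uses S774, so all elements get stroke `#000000` (cut).

Run 1: The run returns to its start, so emit a `<polygon>` with points (Y-flipped): 40.299,108.769 82.909,108.769 82.909,150.461 40.299,150.461.

Run 2: The run returns to its start, so emit a `<polygon>` with points (Y-flipped): 40.483,45.877 52.893,45.877 52.893,128.618 40.483,128.618.

Run 3: The run returns to its start, so emit a `<polygon>` with points (Y-flipped): 62.806,5.618 111.977,5.618 111.977,27.537 62.806,27.537.

<svg xmlns="http://www.w3.org/2000/svg" width="146.662mm" height="203.595mm" viewBox="0 0 146.662 203.595">
  <polygon points="40.299,108.769 82.909,108.769 82.909,150.461 40.299,150.461" fill="none" stroke="#000000"/>
  <polygon points="40.483,45.877 52.893,45.877 52.893,128.618 40.483,128.618" fill="none" stroke="#000000"/>
  <polygon points="62.806,5.618 111.977,5.618 111.977,27.537 62.806,27.537" fill="none" stroke="#000000"/>
</svg>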